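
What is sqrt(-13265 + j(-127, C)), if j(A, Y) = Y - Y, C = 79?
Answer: I*sqrt(13265) ≈ 115.17*I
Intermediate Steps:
j(A, Y) = 0
sqrt(-13265 + j(-127, C)) = sqrt(-13265 + 0) = sqrt(-13265) = I*sqrt(13265)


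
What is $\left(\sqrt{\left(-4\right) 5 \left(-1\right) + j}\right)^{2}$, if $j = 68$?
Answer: $88$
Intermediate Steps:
$\left(\sqrt{\left(-4\right) 5 \left(-1\right) + j}\right)^{2} = \left(\sqrt{\left(-4\right) 5 \left(-1\right) + 68}\right)^{2} = \left(\sqrt{\left(-20\right) \left(-1\right) + 68}\right)^{2} = \left(\sqrt{20 + 68}\right)^{2} = \left(\sqrt{88}\right)^{2} = \left(2 \sqrt{22}\right)^{2} = 88$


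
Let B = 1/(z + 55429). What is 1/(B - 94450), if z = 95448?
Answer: -150877/14250332649 ≈ -1.0588e-5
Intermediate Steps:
B = 1/150877 (B = 1/(95448 + 55429) = 1/150877 ≈ 6.6279e-6)
1/(B - 94450) = 1/(1/150877 - 94450) = 1/(-14250332649/150877) = -150877/14250332649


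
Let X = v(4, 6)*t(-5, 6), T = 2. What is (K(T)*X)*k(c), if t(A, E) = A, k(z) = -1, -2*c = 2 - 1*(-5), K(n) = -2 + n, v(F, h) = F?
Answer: 0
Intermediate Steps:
c = -7/2 (c = -(2 - 1*(-5))/2 = -(2 + 5)/2 = -1/2*7 = -7/2 ≈ -3.5000)
X = -20 (X = 4*(-5) = -20)
(K(T)*X)*k(c) = ((-2 + 2)*(-20))*(-1) = (0*(-20))*(-1) = 0*(-1) = 0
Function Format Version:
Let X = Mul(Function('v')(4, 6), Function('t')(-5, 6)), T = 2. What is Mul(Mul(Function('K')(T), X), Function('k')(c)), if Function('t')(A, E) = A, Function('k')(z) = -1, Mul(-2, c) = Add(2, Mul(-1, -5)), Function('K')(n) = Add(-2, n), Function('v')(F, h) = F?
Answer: 0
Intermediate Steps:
c = Rational(-7, 2) (c = Mul(Rational(-1, 2), Add(2, Mul(-1, -5))) = Mul(Rational(-1, 2), Add(2, 5)) = Mul(Rational(-1, 2), 7) = Rational(-7, 2) ≈ -3.5000)
X = -20 (X = Mul(4, -5) = -20)
Mul(Mul(Function('K')(T), X), Function('k')(c)) = Mul(Mul(Add(-2, 2), -20), -1) = Mul(Mul(0, -20), -1) = Mul(0, -1) = 0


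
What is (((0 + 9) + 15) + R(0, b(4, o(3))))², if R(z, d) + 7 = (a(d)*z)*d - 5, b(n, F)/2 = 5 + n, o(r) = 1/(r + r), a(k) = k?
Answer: 144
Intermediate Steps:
o(r) = 1/(2*r)
b(n, F) = 10 + 2*n (b(n, F) = 2*(5 + n) = 10 + 2*n)
R(z, d) = -12 + z*d² (R(z, d) = -7 + ((d*z)*d - 5) = -7 + (z*d² - 5) = -7 + (-5 + z*d²) = -12 + z*d²)
(((0 + 9) + 15) + R(0, b(4, o(3))))² = (((0 + 9) + 15) + (-12 + 0*(10 + 2*4)²))² = ((9 + 15) + (-12 + 0*(10 + 8)²))² = (24 + (-12 + 0*18²))² = (24 + (-12 + 0*324))² = (24 + (-12 + 0))² = (24 - 12)² = 12² = 144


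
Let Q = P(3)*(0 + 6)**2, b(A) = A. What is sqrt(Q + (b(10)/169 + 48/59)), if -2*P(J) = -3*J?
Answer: 2*sqrt(23954059)/767 ≈ 12.762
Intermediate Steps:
P(J) = 3*J/2 (P(J) = -(-3)*J/2 = 3*J/2)
Q = 162 (Q = ((3/2)*3)*(0 + 6)**2 = (9/2)*6**2 = (9/2)*36 = 162)
sqrt(Q + (b(10)/169 + 48/59)) = sqrt(162 + (10/169 + 48/59)) = sqrt(162 + 8702/9971) = sqrt(1624004/9971) = 2*sqrt(23954059)/767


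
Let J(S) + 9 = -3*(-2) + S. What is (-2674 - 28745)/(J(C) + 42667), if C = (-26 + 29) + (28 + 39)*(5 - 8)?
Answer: -31419/42466 ≈ -0.73986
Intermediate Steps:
C = -198 (C = 3 + 67*(-3) = 3 - 201 = -198)
J(S) = -3 + S (J(S) = -9 + (-3*(-2) + S) = -9 + (6 + S) = -3 + S)
(-2674 - 28745)/(J(C) + 42667) = (-2674 - 28745)/((-3 - 198) + 42667) = -31419/(-201 + 42667) = -31419/42466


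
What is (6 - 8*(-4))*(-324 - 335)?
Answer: -25042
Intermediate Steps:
(6 - 8*(-4))*(-324 - 335) = (6 + 32)*(-659) = 38*(-659) = -25042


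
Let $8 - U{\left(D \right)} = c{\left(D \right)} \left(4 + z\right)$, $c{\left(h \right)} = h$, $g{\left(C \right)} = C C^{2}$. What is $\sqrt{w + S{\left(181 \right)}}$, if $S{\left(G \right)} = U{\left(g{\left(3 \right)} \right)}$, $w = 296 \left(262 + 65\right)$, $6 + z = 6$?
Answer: $2 \sqrt{24173} \approx 310.95$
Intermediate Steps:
$g{\left(C \right)} = C^{3}$
$z = 0$ ($z = -6 + 6 = 0$)
$w = 96792$ ($w = 296 \cdot 327 = 96792$)
$U{\left(D \right)} = 8 - 4 D$ ($U{\left(D \right)} = 8 - D \left(4 + 0\right) = 8 - D 4 = 8 - 4 D$)
$S{\left(G \right)} = -100$ ($S{\left(G \right)} = 8 - 4 \cdot 3^{3} = 8 - 108 = -100$)
$\sqrt{w + S{\left(181 \right)}} = \sqrt{96792 - 100} = \sqrt{96692} = 2 \sqrt{24173}$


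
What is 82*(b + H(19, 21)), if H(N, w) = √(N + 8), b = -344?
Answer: -28208 + 246*√3 ≈ -27782.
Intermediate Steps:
H(N, w) = √(8 + N)
82*(b + H(19, 21)) = 82*(-344 + √(8 + 19)) = 82*(-344 + √27) = 82*(-344 + 3*√3) = -28208 + 246*√3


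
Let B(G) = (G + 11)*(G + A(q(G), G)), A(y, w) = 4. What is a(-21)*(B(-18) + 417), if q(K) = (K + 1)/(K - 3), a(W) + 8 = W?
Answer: -14935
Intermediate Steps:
a(W) = -8 + W
q(K) = (1 + K)/(-3 + K)
B(G) = (4 + G)*(11 + G) (B(G) = (G + 11)*(G + 4) = (11 + G)*(4 + G) = (4 + G)*(11 + G))
a(-21)*(B(-18) + 417) = (-8 - 21)*((44 + (-18)**2 + 15*(-18)) + 417) = -29*((44 + 324 - 270) + 417) = -29*(98 + 417) = -29*515 = -14935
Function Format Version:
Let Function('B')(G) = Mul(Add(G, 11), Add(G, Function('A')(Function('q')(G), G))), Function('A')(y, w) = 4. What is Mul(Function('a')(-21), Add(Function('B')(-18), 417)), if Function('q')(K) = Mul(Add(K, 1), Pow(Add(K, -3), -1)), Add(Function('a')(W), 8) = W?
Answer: -14935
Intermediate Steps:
Function('a')(W) = Add(-8, W)
Function('q')(K) = Mul(Pow(Add(-3, K), -1), Add(1, K)) (Function('q')(K) = Mul(Add(1, K), Pow(Add(-3, K), -1)) = Mul(Pow(Add(-3, K), -1), Add(1, K)))
Function('B')(G) = Mul(Add(4, G), Add(11, G)) (Function('B')(G) = Mul(Add(G, 11), Add(G, 4)) = Mul(Add(11, G), Add(4, G)) = Mul(Add(4, G), Add(11, G)))
Mul(Function('a')(-21), Add(Function('B')(-18), 417)) = Mul(Add(-8, -21), Add(Add(44, Pow(-18, 2), Mul(15, -18)), 417)) = Mul(-29, Add(Add(44, 324, -270), 417)) = Mul(-29, Add(98, 417)) = Mul(-29, 515) = -14935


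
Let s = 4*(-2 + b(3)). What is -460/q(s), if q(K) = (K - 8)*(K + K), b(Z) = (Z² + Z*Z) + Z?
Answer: -115/2584 ≈ -0.044505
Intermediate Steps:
b(Z) = Z + 2*Z² (b(Z) = (Z² + Z²) + Z = 2*Z² + Z = Z + 2*Z²)
s = 76 (s = 4*(-2 + 3*(1 + 2*3)) = 4*(-2 + 3*(1 + 6)) = 4*(-2 + 3*7) = 4*(-2 + 21) = 4*19 = 76)
q(K) = 2*K*(-8 + K) (q(K) = (-8 + K)*(2*K) = 2*K*(-8 + K))
-460/q(s) = -460*1/(152*(-8 + 76)) = -460/(2*76*68) = -460/10336 = -460*1/10336 = -115/2584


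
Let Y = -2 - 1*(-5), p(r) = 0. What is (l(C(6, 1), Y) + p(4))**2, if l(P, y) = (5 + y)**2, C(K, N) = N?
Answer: 4096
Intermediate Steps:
Y = 3 (Y = -2 + 5 = 3)
(l(C(6, 1), Y) + p(4))**2 = ((5 + 3)**2 + 0)**2 = (8**2 + 0)**2 = (64 + 0)**2 = 64**2 = 4096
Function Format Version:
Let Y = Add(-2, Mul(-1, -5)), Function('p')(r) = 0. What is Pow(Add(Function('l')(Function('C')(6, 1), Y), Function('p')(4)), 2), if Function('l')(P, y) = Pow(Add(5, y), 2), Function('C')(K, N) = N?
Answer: 4096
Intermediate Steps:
Y = 3 (Y = Add(-2, 5) = 3)
Pow(Add(Function('l')(Function('C')(6, 1), Y), Function('p')(4)), 2) = Pow(Add(Pow(Add(5, 3), 2), 0), 2) = Pow(Add(Pow(8, 2), 0), 2) = Pow(Add(64, 0), 2) = Pow(64, 2) = 4096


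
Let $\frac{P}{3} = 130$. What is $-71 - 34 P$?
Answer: $-13331$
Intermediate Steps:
$P = 390$ ($P = 3 \cdot 130 = 390$)
$-71 - 34 P = -71 - 13260 = -13331$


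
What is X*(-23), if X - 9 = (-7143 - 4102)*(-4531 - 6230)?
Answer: -2783171442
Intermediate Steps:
X = 121007454 (X = 9 + (-7143 - 4102)*(-4531 - 6230) = 9 - 11245*(-10761) = 9 + 121007445 = 121007454)
X*(-23) = 121007454*(-23) = -2783171442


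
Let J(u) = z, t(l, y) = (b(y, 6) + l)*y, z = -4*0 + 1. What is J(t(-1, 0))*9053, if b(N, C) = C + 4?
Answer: 9053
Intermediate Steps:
b(N, C) = 4 + C
z = 1 (z = 0 + 1 = 1)
t(l, y) = y*(10 + l) (t(l, y) = ((4 + 6) + l)*y = (10 + l)*y = y*(10 + l))
J(u) = 1
J(t(-1, 0))*9053 = 1*9053 = 9053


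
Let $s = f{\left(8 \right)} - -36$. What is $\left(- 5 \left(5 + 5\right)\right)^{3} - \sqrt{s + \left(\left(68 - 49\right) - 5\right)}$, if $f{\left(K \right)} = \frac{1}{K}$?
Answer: $-125000 - \frac{\sqrt{802}}{4} \approx -1.2501 \cdot 10^{5}$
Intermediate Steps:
$s = \frac{289}{8}$ ($s = \frac{1}{8} - -36 = \frac{1}{8} + 36 = \frac{289}{8} \approx 36.125$)
$\left(- 5 \left(5 + 5\right)\right)^{3} - \sqrt{s + \left(\left(68 - 49\right) - 5\right)} = \left(- 5 \left(5 + 5\right)\right)^{3} - \sqrt{\frac{289}{8} + \left(\left(68 - 49\right) - 5\right)} = \left(\left(-5\right) 10\right)^{3} - \sqrt{\frac{289}{8} + \left(19 - 5\right)} = \left(-50\right)^{3} - \sqrt{\frac{289}{8} + 14} = -125000 - \sqrt{\frac{401}{8}} = -125000 - \frac{\sqrt{802}}{4}$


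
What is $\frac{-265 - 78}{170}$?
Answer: $- \frac{343}{170} \approx -2.0176$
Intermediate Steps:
$\frac{-265 - 78}{170} = \left(-265 - 78\right) \frac{1}{170} = \left(-343\right) \frac{1}{170} = - \frac{343}{170}$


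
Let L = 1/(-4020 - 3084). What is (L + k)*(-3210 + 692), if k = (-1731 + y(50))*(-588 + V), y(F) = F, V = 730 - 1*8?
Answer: 2014657361003/3552 ≈ 5.6719e+8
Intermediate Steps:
V = 722 (V = 730 - 8 = 722)
k = -225254 (k = (-1731 + 50)*(-588 + 722) = -1681*134 = -225254)
L = -1/7104 (L = 1/(-7104) = -1/7104 ≈ -0.00014077)
(L + k)*(-3210 + 692) = (-1/7104 - 225254)*(-3210 + 692) = -1600204417/7104*(-2518) = 2014657361003/3552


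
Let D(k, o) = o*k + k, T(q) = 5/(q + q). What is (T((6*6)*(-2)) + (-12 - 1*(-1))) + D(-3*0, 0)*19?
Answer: -1589/144 ≈ -11.035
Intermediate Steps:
T(q) = 5/(2*q) (T(q) = 5/((2*q)) = 5*(1/(2*q)) = 5/(2*q))
D(k, o) = k + k*o (D(k, o) = k*o + k = k + k*o)
(T((6*6)*(-2)) + (-12 - 1*(-1))) + D(-3*0, 0)*19 = (5/(2*(((6*6)*(-2)))) + (-12 - 1*(-1))) + ((-3*0)*(1 + 0))*19 = (5/(2*((36*(-2)))) + (-12 + 1)) + (0*1)*19 = ((5/2)/(-72) - 11) + 0*19 = ((5/2)*(-1/72) - 11) + 0 = (-5/144 - 11) + 0 = -1589/144 + 0 = -1589/144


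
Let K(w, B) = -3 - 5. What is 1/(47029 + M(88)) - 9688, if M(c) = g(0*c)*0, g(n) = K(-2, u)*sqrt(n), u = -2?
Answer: -455616951/47029 ≈ -9688.0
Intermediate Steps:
K(w, B) = -8
g(n) = -8*sqrt(n)
M(c) = 0 (M(c) = -8*sqrt(0*c)*0 = -8*sqrt(0)*0 = -8*0*0 = 0*0 = 0)
1/(47029 + M(88)) - 9688 = 1/(47029 + 0) - 9688 = 1/47029 - 9688 = -455616951/47029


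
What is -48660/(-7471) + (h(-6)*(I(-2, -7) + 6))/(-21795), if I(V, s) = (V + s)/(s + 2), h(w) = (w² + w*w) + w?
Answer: 1761164382/271384075 ≈ 6.4896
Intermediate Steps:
h(w) = w + 2*w² (h(w) = (w² + w²) + w = 2*w² + w = w + 2*w²)
I(V, s) = (V + s)/(2 + s)
-48660/(-7471) + (h(-6)*(I(-2, -7) + 6))/(-21795) = -48660/(-7471) + ((-6*(1 + 2*(-6)))*((-2 - 7)/(2 - 7) + 6))/(-21795) = -48660*(-1/7471) + ((-6*(1 - 12))*(-9/(-5) + 6))*(-1/21795) = 48660/7471 + ((-6*(-11))*(-⅕*(-9) + 6))*(-1/21795) = 48660/7471 + (66*(9/5 + 6))*(-1/21795) = 48660/7471 + (66*(39/5))*(-1/21795) = 48660/7471 + (2574/5)*(-1/21795) = 48660/7471 - 858/36325 = 1761164382/271384075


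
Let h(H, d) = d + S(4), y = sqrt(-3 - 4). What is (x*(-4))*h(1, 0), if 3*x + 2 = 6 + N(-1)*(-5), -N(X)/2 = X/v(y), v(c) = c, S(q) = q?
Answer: -64/3 - 160*I*sqrt(7)/21 ≈ -21.333 - 20.158*I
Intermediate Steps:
y = I*sqrt(7) (y = sqrt(-7) = I*sqrt(7) ≈ 2.6458*I)
h(H, d) = 4 + d (h(H, d) = d + 4 = 4 + d)
N(X) = 2*I*X*sqrt(7)/7 (N(X) = -2*X/(I*sqrt(7)) = -2*X*(-I*sqrt(7)/7) = -(-2)*I*X*sqrt(7)/7 = 2*I*X*sqrt(7)/7)
x = 4/3 + 10*I*sqrt(7)/21 (x = -2/3 + (6 + ((2/7)*I*(-1)*sqrt(7))*(-5))/3 = -2/3 + (6 - 2*I*sqrt(7)/7*(-5))/3 = -2/3 + (6 + 10*I*sqrt(7)/7)/3 = -2/3 + (2 + 10*I*sqrt(7)/21) = 4/3 + 10*I*sqrt(7)/21 ≈ 1.3333 + 1.2599*I)
(x*(-4))*h(1, 0) = ((4/3 + 10*I*sqrt(7)/21)*(-4))*(4 + 0) = (-16/3 - 40*I*sqrt(7)/21)*4 = -64/3 - 160*I*sqrt(7)/21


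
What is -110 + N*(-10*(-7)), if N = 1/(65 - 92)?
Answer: -3040/27 ≈ -112.59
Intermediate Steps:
N = -1/27 (N = 1/(-27) = -1/27 ≈ -0.037037)
-110 + N*(-10*(-7)) = -110 - (-10)*(-7)/27 = -110 - 1/27*70 = -110 - 70/27 = -3040/27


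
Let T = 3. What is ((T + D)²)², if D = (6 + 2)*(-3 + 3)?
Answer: 81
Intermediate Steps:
D = 0 (D = 8*0 = 0)
((T + D)²)² = ((3 + 0)²)² = (3²)² = 9² = 81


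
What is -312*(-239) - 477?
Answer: 74091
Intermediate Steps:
-312*(-239) - 477 = 74568 - 477 = 74091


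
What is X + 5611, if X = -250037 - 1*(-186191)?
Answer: -58235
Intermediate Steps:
X = -63846 (X = -250037 + 186191 = -63846)
X + 5611 = -63846 + 5611 = -58235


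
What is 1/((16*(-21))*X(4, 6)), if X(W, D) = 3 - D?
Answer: 1/1008 ≈ 0.00099206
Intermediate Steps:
1/((16*(-21))*X(4, 6)) = 1/((16*(-21))*(3 - 1*6)) = 1/(-336*(3 - 6)) = 1/(-336*(-3)) = 1/1008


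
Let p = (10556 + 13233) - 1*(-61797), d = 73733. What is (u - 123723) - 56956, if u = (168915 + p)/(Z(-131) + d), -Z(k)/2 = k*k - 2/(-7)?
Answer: -3834052020/21221 ≈ -1.8067e+5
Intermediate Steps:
Z(k) = -4/7 - 2*k**2 (Z(k) = -2*(k*k - 2/(-7)) = -2*(k**2 - 2*(-1/7)) = -2*(k**2 + 2/7) = -2*(2/7 + k**2) = -4/7 - 2*k**2)
p = 85586 (p = 23789 + 61797 = 85586)
u = 137039/21221 (u = (168915 + 85586)/((-4/7 - 2*(-131)**2) + 73733) = 254501/((-4/7 - 2*17161) + 73733) = 254501/((-4/7 - 34322) + 73733) = 254501/(-240258/7 + 73733) = 254501/(275873/7) = 254501*(7/275873) = 137039/21221 ≈ 6.4577)
(u - 123723) - 56956 = (137039/21221 - 123723) - 56956 = -2625388744/21221 - 56956 = -3834052020/21221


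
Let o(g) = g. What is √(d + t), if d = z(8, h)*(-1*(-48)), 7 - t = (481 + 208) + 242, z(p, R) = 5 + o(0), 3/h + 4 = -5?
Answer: 6*I*√19 ≈ 26.153*I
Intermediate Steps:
h = -⅓ (h = 3/(-4 - 5) = 3/(-9) = 3*(-⅑) = -⅓ ≈ -0.33333)
z(p, R) = 5 (z(p, R) = 5 + 0 = 5)
t = -924 (t = 7 - ((481 + 208) + 242) = 7 - (689 + 242) = 7 - 1*931 = 7 - 931 = -924)
d = 240 (d = 5*(-1*(-48)) = 5*48 = 240)
√(d + t) = √(240 - 924) = √(-684) = 6*I*√19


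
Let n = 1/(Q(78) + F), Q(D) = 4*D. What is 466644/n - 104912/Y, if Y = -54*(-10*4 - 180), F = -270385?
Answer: -187151498355934/1485 ≈ -1.2603e+11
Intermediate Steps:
Y = 11880 (Y = -54*(-40 - 180) = -54*(-220) = 11880)
n = -1/270073 (n = 1/(4*78 - 270385) = 1/(312 - 270385) = 1/(-270073) = -1/270073 ≈ -3.7027e-6)
466644/n - 104912/Y = 466644/(-1/270073) - 104912/11880 = 466644*(-270073) - 104912*1/11880 = -126027945012 - 13114/1485 = -187151498355934/1485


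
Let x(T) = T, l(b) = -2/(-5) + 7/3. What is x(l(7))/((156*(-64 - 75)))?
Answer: -41/325260 ≈ -0.00012605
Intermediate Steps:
l(b) = 41/15 (l(b) = -2*(-⅕) + 7*(⅓) = ⅖ + 7/3 = 41/15)
x(l(7))/((156*(-64 - 75))) = 41/(15*((156*(-64 - 75)))) = 41/(15*((156*(-139)))) = (41/15)/(-21684) = (41/15)*(-1/21684) = -41/325260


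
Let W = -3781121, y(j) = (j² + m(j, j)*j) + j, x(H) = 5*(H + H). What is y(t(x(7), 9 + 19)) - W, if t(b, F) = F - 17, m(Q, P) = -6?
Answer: 3781187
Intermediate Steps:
x(H) = 10*H (x(H) = 5*(2*H) = 10*H)
t(b, F) = -17 + F
y(j) = j² - 5*j (y(j) = (j² - 6*j) + j = j² - 5*j)
y(t(x(7), 9 + 19)) - W = (-17 + (9 + 19))*(-5 + (-17 + (9 + 19))) - 1*(-3781121) = (-17 + 28)*(-5 + (-17 + 28)) + 3781121 = 11*(-5 + 11) + 3781121 = 11*6 + 3781121 = 66 + 3781121 = 3781187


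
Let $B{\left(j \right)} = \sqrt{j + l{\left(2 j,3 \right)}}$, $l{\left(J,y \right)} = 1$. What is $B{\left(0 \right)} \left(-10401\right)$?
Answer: $-10401$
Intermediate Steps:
$B{\left(j \right)} = \sqrt{1 + j}$ ($B{\left(j \right)} = \sqrt{j + 1} = \sqrt{1 + j}$)
$B{\left(0 \right)} \left(-10401\right) = \sqrt{1 + 0} \left(-10401\right) = \sqrt{1} \left(-10401\right) = 1 \left(-10401\right) = -10401$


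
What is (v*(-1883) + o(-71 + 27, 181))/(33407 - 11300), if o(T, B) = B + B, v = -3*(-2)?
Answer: -10936/22107 ≈ -0.49469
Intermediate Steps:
v = 6
o(T, B) = 2*B
(v*(-1883) + o(-71 + 27, 181))/(33407 - 11300) = (6*(-1883) + 2*181)/(33407 - 11300) = (-11298 + 362)/22107 = -10936*1/22107 = -10936/22107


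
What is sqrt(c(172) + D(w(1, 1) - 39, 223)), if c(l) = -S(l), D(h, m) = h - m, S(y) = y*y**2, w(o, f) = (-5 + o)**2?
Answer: I*sqrt(5088694) ≈ 2255.8*I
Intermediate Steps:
S(y) = y**3
c(l) = -l**3
sqrt(c(172) + D(w(1, 1) - 39, 223)) = sqrt(-1*172**3 + (((-5 + 1)**2 - 39) - 1*223)) = sqrt(-1*5088448 + (((-4)**2 - 39) - 223)) = sqrt(-5088448 + ((16 - 39) - 223)) = sqrt(-5088448 + (-23 - 223)) = sqrt(-5088448 - 246) = sqrt(-5088694) = I*sqrt(5088694)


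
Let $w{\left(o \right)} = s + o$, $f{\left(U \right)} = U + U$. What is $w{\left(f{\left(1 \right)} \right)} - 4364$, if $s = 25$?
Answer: $-4337$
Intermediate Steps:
$f{\left(U \right)} = 2 U$
$w{\left(o \right)} = 25 + o$
$w{\left(f{\left(1 \right)} \right)} - 4364 = \left(25 + 2 \cdot 1\right) - 4364 = \left(25 + 2\right) - 4364 = 27 - 4364 = -4337$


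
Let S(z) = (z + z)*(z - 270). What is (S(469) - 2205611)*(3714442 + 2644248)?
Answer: -12837870816810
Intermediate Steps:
S(z) = 2*z*(-270 + z) (S(z) = (2*z)*(-270 + z) = 2*z*(-270 + z))
(S(469) - 2205611)*(3714442 + 2644248) = (2*469*(-270 + 469) - 2205611)*(3714442 + 2644248) = (2*469*199 - 2205611)*6358690 = (186662 - 2205611)*6358690 = -2018949*6358690 = -12837870816810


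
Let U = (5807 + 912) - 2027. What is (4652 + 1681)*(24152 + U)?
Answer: 182669052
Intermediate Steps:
U = 4692 (U = 6719 - 2027 = 4692)
(4652 + 1681)*(24152 + U) = (4652 + 1681)*(24152 + 4692) = 6333*28844 = 182669052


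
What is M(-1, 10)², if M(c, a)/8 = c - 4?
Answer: 1600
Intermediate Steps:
M(c, a) = -32 + 8*c (M(c, a) = 8*(c - 4) = 8*(-4 + c) = -32 + 8*c)
M(-1, 10)² = (-32 + 8*(-1))² = (-32 - 8)² = (-40)² = 1600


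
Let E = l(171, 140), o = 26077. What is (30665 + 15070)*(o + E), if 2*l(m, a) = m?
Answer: 2393083875/2 ≈ 1.1965e+9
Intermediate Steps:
l(m, a) = m/2
E = 171/2 (E = (½)*171 = 171/2 ≈ 85.500)
(30665 + 15070)*(o + E) = (30665 + 15070)*(26077 + 171/2) = 45735*(52325/2) = 2393083875/2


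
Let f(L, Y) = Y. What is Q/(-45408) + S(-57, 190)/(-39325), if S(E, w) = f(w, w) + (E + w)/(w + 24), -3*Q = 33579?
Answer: 1399135191/5789898400 ≈ 0.24165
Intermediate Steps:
Q = -11193 (Q = -1/3*33579 = -11193)
S(E, w) = w + (E + w)/(24 + w) (S(E, w) = w + (E + w)/(w + 24) = w + (E + w)/(24 + w))
Q/(-45408) + S(-57, 190)/(-39325) = -11193/(-45408) + ((-57 + 190**2 + 25*190)/(24 + 190))/(-39325) = -11193*(-1/45408) + ((-57 + 36100 + 4750)/214)*(-1/39325) = 3731/15136 + ((1/214)*40793)*(-1/39325) = 3731/15136 + (40793/214)*(-1/39325) = 3731/15136 - 40793/8415550 = 1399135191/5789898400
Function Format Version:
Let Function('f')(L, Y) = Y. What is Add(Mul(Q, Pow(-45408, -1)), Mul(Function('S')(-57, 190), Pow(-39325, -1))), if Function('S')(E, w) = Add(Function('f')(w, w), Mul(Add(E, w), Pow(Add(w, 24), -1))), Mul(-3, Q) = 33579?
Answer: Rational(1399135191, 5789898400) ≈ 0.24165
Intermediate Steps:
Q = -11193 (Q = Mul(Rational(-1, 3), 33579) = -11193)
Function('S')(E, w) = Add(w, Mul(Pow(Add(24, w), -1), Add(E, w))) (Function('S')(E, w) = Add(w, Mul(Add(E, w), Pow(Add(w, 24), -1))) = Add(w, Mul(Add(E, w), Pow(Add(24, w), -1))) = Add(w, Mul(Pow(Add(24, w), -1), Add(E, w))))
Add(Mul(Q, Pow(-45408, -1)), Mul(Function('S')(-57, 190), Pow(-39325, -1))) = Add(Mul(-11193, Pow(-45408, -1)), Mul(Mul(Pow(Add(24, 190), -1), Add(-57, Pow(190, 2), Mul(25, 190))), Pow(-39325, -1))) = Add(Mul(-11193, Rational(-1, 45408)), Mul(Mul(Pow(214, -1), Add(-57, 36100, 4750)), Rational(-1, 39325))) = Add(Rational(3731, 15136), Mul(Mul(Rational(1, 214), 40793), Rational(-1, 39325))) = Add(Rational(3731, 15136), Mul(Rational(40793, 214), Rational(-1, 39325))) = Add(Rational(3731, 15136), Rational(-40793, 8415550)) = Rational(1399135191, 5789898400)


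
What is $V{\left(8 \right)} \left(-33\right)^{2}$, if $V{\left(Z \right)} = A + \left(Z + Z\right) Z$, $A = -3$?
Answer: $136125$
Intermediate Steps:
$V{\left(Z \right)} = -3 + 2 Z^{2}$ ($V{\left(Z \right)} = -3 + \left(Z + Z\right) Z = -3 + 2 Z Z = -3 + 2 Z^{2}$)
$V{\left(8 \right)} \left(-33\right)^{2} = \left(-3 + 2 \cdot 8^{2}\right) \left(-33\right)^{2} = \left(-3 + 2 \cdot 64\right) 1089 = \left(-3 + 128\right) 1089 = 125 \cdot 1089 = 136125$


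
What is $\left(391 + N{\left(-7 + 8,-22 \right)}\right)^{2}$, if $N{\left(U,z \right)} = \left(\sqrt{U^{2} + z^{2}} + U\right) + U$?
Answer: $\left(393 + \sqrt{485}\right)^{2} \approx 1.7224 \cdot 10^{5}$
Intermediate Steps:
$N{\left(U,z \right)} = \sqrt{U^{2} + z^{2}} + 2 U$ ($N{\left(U,z \right)} = \left(U + \sqrt{U^{2} + z^{2}}\right) + U = \sqrt{U^{2} + z^{2}} + 2 U$)
$\left(391 + N{\left(-7 + 8,-22 \right)}\right)^{2} = \left(391 + \left(\sqrt{\left(-7 + 8\right)^{2} + \left(-22\right)^{2}} + 2 \left(-7 + 8\right)\right)\right)^{2} = \left(391 + \left(\sqrt{1^{2} + 484} + 2 \cdot 1\right)\right)^{2} = \left(391 + \left(\sqrt{1 + 484} + 2\right)\right)^{2} = \left(391 + \left(\sqrt{485} + 2\right)\right)^{2} = \left(391 + \left(2 + \sqrt{485}\right)\right)^{2} = \left(393 + \sqrt{485}\right)^{2}$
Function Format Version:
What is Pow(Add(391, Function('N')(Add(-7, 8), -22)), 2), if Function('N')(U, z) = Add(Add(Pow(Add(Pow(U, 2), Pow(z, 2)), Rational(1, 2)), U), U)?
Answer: Pow(Add(393, Pow(485, Rational(1, 2))), 2) ≈ 1.7224e+5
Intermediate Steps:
Function('N')(U, z) = Add(Pow(Add(Pow(U, 2), Pow(z, 2)), Rational(1, 2)), Mul(2, U)) (Function('N')(U, z) = Add(Add(U, Pow(Add(Pow(U, 2), Pow(z, 2)), Rational(1, 2))), U) = Add(Pow(Add(Pow(U, 2), Pow(z, 2)), Rational(1, 2)), Mul(2, U)))
Pow(Add(391, Function('N')(Add(-7, 8), -22)), 2) = Pow(Add(391, Add(Pow(Add(Pow(Add(-7, 8), 2), Pow(-22, 2)), Rational(1, 2)), Mul(2, Add(-7, 8)))), 2) = Pow(Add(391, Add(Pow(Add(Pow(1, 2), 484), Rational(1, 2)), Mul(2, 1))), 2) = Pow(Add(391, Add(Pow(Add(1, 484), Rational(1, 2)), 2)), 2) = Pow(Add(391, Add(Pow(485, Rational(1, 2)), 2)), 2) = Pow(Add(391, Add(2, Pow(485, Rational(1, 2)))), 2) = Pow(Add(393, Pow(485, Rational(1, 2))), 2)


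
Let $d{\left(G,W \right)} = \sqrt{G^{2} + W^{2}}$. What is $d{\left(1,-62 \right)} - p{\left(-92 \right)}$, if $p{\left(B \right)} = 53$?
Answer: $-53 + \sqrt{3845} \approx 9.0081$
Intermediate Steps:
$d{\left(1,-62 \right)} - p{\left(-92 \right)} = \sqrt{1^{2} + \left(-62\right)^{2}} - 53 = \sqrt{1 + 3844} - 53 = \sqrt{3845} - 53 = -53 + \sqrt{3845}$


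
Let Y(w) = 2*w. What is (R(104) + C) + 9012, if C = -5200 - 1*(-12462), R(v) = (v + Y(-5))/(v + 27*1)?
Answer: 2131988/131 ≈ 16275.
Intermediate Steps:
R(v) = (-10 + v)/(27 + v) (R(v) = (v + 2*(-5))/(v + 27*1) = (v - 10)/(v + 27) = (-10 + v)/(27 + v))
C = 7262 (C = -5200 + 12462 = 7262)
(R(104) + C) + 9012 = ((-10 + 104)/(27 + 104) + 7262) + 9012 = (94/131 + 7262) + 9012 = 951416/131 + 9012 = 2131988/131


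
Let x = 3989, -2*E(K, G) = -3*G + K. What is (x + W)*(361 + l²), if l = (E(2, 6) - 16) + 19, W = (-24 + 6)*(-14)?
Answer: 2044162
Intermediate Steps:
E(K, G) = -K/2 + 3*G/2 (E(K, G) = -(-3*G + K)/2 = -(K - 3*G)/2 = -K/2 + 3*G/2)
W = 252 (W = -18*(-14) = 252)
l = 11 (l = ((-½*2 + (3/2)*6) - 16) + 19 = ((-1 + 9) - 16) + 19 = (8 - 16) + 19 = -8 + 19 = 11)
(x + W)*(361 + l²) = (3989 + 252)*(361 + 11²) = 4241*(361 + 121) = 4241*482 = 2044162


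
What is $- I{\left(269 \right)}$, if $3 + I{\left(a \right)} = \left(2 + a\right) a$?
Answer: $-72896$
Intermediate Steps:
$I{\left(a \right)} = -3 + a \left(2 + a\right)$ ($I{\left(a \right)} = -3 + \left(2 + a\right) a = -3 + a \left(2 + a\right)$)
$- I{\left(269 \right)} = - (-3 + 269^{2} + 2 \cdot 269) = - (-3 + 72361 + 538) = \left(-1\right) 72896 = -72896$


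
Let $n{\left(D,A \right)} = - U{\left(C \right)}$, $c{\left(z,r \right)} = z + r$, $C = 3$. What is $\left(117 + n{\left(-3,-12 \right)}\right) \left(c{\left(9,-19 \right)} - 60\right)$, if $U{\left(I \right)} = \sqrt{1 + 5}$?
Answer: $-8190 + 70 \sqrt{6} \approx -8018.5$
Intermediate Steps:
$c{\left(z,r \right)} = r + z$
$U{\left(I \right)} = \sqrt{6}$
$n{\left(D,A \right)} = - \sqrt{6}$
$\left(117 + n{\left(-3,-12 \right)}\right) \left(c{\left(9,-19 \right)} - 60\right) = \left(117 - \sqrt{6}\right) \left(\left(-19 + 9\right) - 60\right) = \left(117 - \sqrt{6}\right) \left(-10 - 60\right) = \left(117 - \sqrt{6}\right) \left(-70\right) = -8190 + 70 \sqrt{6}$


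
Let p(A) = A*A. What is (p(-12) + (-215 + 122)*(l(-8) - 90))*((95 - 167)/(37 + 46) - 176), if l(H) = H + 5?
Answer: -129081240/83 ≈ -1.5552e+6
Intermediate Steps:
p(A) = A²
l(H) = 5 + H
(p(-12) + (-215 + 122)*(l(-8) - 90))*((95 - 167)/(37 + 46) - 176) = ((-12)² + (-215 + 122)*((5 - 8) - 90))*((95 - 167)/(37 + 46) - 176) = (144 - 93*(-3 - 90))*(-72/83 - 176) = (144 - 93*(-93))*(-72*1/83 - 176) = (144 + 8649)*(-72/83 - 176) = 8793*(-14680/83) = -129081240/83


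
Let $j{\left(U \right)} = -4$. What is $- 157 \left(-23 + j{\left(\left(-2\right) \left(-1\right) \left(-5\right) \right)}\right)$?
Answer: $4239$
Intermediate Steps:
$- 157 \left(-23 + j{\left(\left(-2\right) \left(-1\right) \left(-5\right) \right)}\right) = - 157 \left(-23 - 4\right) = \left(-157\right) \left(-27\right) = 4239$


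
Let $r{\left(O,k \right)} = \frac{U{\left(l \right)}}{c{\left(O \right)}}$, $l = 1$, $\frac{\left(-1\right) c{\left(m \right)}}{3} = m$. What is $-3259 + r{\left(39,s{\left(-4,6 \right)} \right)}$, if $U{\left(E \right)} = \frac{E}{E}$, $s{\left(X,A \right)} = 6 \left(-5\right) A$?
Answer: $- \frac{381304}{117} \approx -3259.0$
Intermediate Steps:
$c{\left(m \right)} = - 3 m$
$s{\left(X,A \right)} = - 30 A$
$U{\left(E \right)} = 1$
$r{\left(O,k \right)} = - \frac{1}{3 O}$ ($r{\left(O,k \right)} = 1 \frac{1}{\left(-3\right) O} = 1 \left(- \frac{1}{3 O}\right) = - \frac{1}{3 O}$)
$-3259 + r{\left(39,s{\left(-4,6 \right)} \right)} = -3259 - \frac{1}{3 \cdot 39} = -3259 - \frac{1}{117} = - \frac{381304}{117}$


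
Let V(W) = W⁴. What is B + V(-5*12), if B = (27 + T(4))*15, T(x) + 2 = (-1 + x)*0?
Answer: 12960375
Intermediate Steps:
T(x) = -2 (T(x) = -2 + (-1 + x)*0 = -2 + 0 = -2)
B = 375 (B = (27 - 2)*15 = 25*15 = 375)
B + V(-5*12) = 375 + (-5*12)⁴ = 375 + (-60)⁴ = 375 + 12960000 = 12960375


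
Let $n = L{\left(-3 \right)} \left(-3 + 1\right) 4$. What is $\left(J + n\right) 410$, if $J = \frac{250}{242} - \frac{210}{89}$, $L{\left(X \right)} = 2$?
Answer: $- \frac{76501490}{10769} \approx -7103.9$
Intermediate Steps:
$J = - \frac{14285}{10769}$ ($J = 250 \cdot \frac{1}{242} - \frac{210}{89} = \frac{125}{121} - \frac{210}{89} = - \frac{14285}{10769} \approx -1.3265$)
$n = -16$ ($n = 2 \left(-3 + 1\right) 4 = 2 \left(-2\right) 4 = \left(-4\right) 4 = -16$)
$\left(J + n\right) 410 = \left(- \frac{14285}{10769} - 16\right) 410 = \left(- \frac{186589}{10769}\right) 410 = - \frac{76501490}{10769}$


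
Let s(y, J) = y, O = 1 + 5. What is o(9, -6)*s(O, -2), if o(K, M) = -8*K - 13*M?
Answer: 36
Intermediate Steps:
O = 6
o(K, M) = -13*M - 8*K
o(9, -6)*s(O, -2) = (-13*(-6) - 8*9)*6 = (78 - 72)*6 = 6*6 = 36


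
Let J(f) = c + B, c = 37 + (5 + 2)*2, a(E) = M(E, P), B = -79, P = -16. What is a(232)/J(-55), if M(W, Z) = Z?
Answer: 4/7 ≈ 0.57143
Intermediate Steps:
a(E) = -16
c = 51 (c = 37 + 7*2 = 37 + 14 = 51)
J(f) = -28 (J(f) = 51 - 79 = -28)
a(232)/J(-55) = -16/(-28) = -16*(-1/28) = 4/7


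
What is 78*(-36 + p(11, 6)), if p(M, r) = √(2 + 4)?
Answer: -2808 + 78*√6 ≈ -2616.9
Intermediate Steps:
p(M, r) = √6
78*(-36 + p(11, 6)) = 78*(-36 + √6) = -2808 + 78*√6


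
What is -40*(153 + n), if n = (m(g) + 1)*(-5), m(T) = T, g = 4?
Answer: -5120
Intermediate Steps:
n = -25 (n = (4 + 1)*(-5) = 5*(-5) = -25)
-40*(153 + n) = -40*(153 - 25) = -40*128 = -5120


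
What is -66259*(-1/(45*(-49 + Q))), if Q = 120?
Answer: 66259/3195 ≈ 20.738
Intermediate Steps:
-66259*(-1/(45*(-49 + Q))) = -66259*(-1/(45*(-49 + 120))) = -66259/((-45*71)) = -66259/(-3195) = -66259*(-1/3195) = 66259/3195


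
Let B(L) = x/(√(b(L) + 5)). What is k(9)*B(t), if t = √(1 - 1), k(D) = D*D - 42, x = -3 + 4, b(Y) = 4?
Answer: 13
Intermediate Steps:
x = 1
k(D) = -42 + D² (k(D) = D² - 42 = -42 + D²)
t = 0 (t = √0 = 0)
B(L) = ⅓ (B(L) = 1/√(4 + 5) = 1/√9 = 1/3 = 1*(⅓) = ⅓)
k(9)*B(t) = (-42 + 9²)*(⅓) = (-42 + 81)*(⅓) = 39*(⅓) = 13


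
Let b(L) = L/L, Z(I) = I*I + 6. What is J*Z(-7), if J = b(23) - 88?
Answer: -4785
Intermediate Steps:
Z(I) = 6 + I² (Z(I) = I² + 6 = 6 + I²)
b(L) = 1
J = -87 (J = 1 - 88 = -87)
J*Z(-7) = -87*(6 + (-7)²) = -87*(6 + 49) = -87*55 = -4785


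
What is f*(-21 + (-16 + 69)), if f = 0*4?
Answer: 0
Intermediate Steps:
f = 0
f*(-21 + (-16 + 69)) = 0*(-21 + (-16 + 69)) = 0*(-21 + 53) = 0*32 = 0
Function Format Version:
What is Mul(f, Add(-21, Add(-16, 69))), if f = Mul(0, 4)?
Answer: 0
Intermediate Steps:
f = 0
Mul(f, Add(-21, Add(-16, 69))) = Mul(0, Add(-21, Add(-16, 69))) = Mul(0, Add(-21, 53)) = Mul(0, 32) = 0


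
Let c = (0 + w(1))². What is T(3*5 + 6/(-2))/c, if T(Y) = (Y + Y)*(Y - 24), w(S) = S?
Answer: -288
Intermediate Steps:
T(Y) = 2*Y*(-24 + Y) (T(Y) = (2*Y)*(-24 + Y) = 2*Y*(-24 + Y))
c = 1 (c = (0 + 1)² = 1² = 1)
T(3*5 + 6/(-2))/c = (2*(3*5 + 6/(-2))*(-24 + (3*5 + 6/(-2))))/1 = (2*(15 + 6*(-½))*(-24 + (15 + 6*(-½))))*1 = (2*(15 - 3)*(-24 + (15 - 3)))*1 = (2*12*(-24 + 12))*1 = (2*12*(-12))*1 = -288*1 = -288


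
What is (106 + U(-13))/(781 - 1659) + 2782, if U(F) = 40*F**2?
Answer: 1217865/439 ≈ 2774.2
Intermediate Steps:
(106 + U(-13))/(781 - 1659) + 2782 = (106 + 40*(-13)**2)/(781 - 1659) + 2782 = (106 + 40*169)/(-878) + 2782 = (106 + 6760)*(-1/878) + 2782 = 6866*(-1/878) + 2782 = -3433/439 + 2782 = 1217865/439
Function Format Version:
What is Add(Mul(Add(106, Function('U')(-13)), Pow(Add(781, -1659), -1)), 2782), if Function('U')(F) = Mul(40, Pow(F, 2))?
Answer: Rational(1217865, 439) ≈ 2774.2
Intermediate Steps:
Add(Mul(Add(106, Function('U')(-13)), Pow(Add(781, -1659), -1)), 2782) = Add(Mul(Add(106, Mul(40, Pow(-13, 2))), Pow(Add(781, -1659), -1)), 2782) = Add(Mul(Add(106, Mul(40, 169)), Pow(-878, -1)), 2782) = Add(Mul(Add(106, 6760), Rational(-1, 878)), 2782) = Add(Mul(6866, Rational(-1, 878)), 2782) = Add(Rational(-3433, 439), 2782) = Rational(1217865, 439)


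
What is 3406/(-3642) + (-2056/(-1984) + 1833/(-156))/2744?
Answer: -1163750333/1239212352 ≈ -0.93911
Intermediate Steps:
3406/(-3642) + (-2056/(-1984) + 1833/(-156))/2744 = 3406*(-1/3642) + (-2056*(-1/1984) + 1833*(-1/156))*(1/2744) = -1703/1821 + (257/248 - 47/4)*(1/2744) = -1703/1821 - 2657/248*1/2744 = -1703/1821 - 2657/680512 = -1163750333/1239212352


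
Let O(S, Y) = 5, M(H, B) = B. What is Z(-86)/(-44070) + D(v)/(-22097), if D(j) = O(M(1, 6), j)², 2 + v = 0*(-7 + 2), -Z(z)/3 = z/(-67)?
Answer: -11352704/10874265155 ≈ -0.0010440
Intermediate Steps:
Z(z) = 3*z/67 (Z(z) = -3*z/(-67) = -3*z*(-1)/67 = -(-3)*z/67 = 3*z/67)
v = -2 (v = -2 + 0*(-7 + 2) = -2 + 0*(-5) = -2 + 0 = -2)
D(j) = 25 (D(j) = 5² = 25)
Z(-86)/(-44070) + D(v)/(-22097) = ((3/67)*(-86))/(-44070) + 25/(-22097) = -258/67*(-1/44070) + 25*(-1/22097) = 43/492115 - 25/22097 = -11352704/10874265155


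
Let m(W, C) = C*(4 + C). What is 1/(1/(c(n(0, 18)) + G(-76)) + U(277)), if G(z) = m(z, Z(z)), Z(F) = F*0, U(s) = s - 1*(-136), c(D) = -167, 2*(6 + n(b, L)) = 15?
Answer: 167/68970 ≈ 0.0024213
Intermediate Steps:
n(b, L) = 3/2 (n(b, L) = -6 + (½)*15 = -6 + 15/2 = 3/2)
U(s) = 136 + s (U(s) = s + 136 = 136 + s)
Z(F) = 0
G(z) = 0 (G(z) = 0*(4 + 0) = 0*4 = 0)
1/(1/(c(n(0, 18)) + G(-76)) + U(277)) = 1/(1/(-167 + 0) + (136 + 277)) = 1/(1/(-167) + 413) = 1/(-1/167 + 413) = 1/(68970/167) = 167/68970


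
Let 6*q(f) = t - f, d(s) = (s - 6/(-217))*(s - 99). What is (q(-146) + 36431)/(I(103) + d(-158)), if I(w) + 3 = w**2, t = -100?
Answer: 11860786/16667193 ≈ 0.71163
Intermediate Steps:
d(s) = (-99 + s)*(6/217 + s) (d(s) = (s - 6*(-1/217))*(-99 + s) = (s + 6/217)*(-99 + s) = (6/217 + s)*(-99 + s) = (-99 + s)*(6/217 + s))
q(f) = -50/3 - f/6 (q(f) = (-100 - f)/6 = -50/3 - f/6)
I(w) = -3 + w**2
(q(-146) + 36431)/(I(103) + d(-158)) = ((-50/3 - 1/6*(-146)) + 36431)/((-3 + 103**2) + (-594/217 + (-158)**2 - 21477/217*(-158))) = ((-50/3 + 73/3) + 36431)/((-3 + 10609) + (-594/217 + 24964 + 3393366/217)) = (23/3 + 36431)/(10606 + 8809960/217) = 109316/(3*(11111462/217)) = (109316/3)*(217/11111462) = 11860786/16667193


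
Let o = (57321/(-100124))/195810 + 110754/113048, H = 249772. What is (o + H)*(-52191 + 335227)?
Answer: 125547621613494150318019/1775911653190 ≈ 7.0695e+10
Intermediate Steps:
o = 90473197909473/92347405965880 (o = (57321*(-1/100124))*(1/195810) + 110754*(1/113048) = -57321/100124*1/195810 + 55377/56524 = -19107/6535093480 + 55377/56524 = 90473197909473/92347405965880 ≈ 0.97970)
(o + H)*(-52191 + 335227) = (90473197909473/92347405965880 + 249772)*(-52191 + 335227) = (23065886756107688833/92347405965880)*283036 = 125547621613494150318019/1775911653190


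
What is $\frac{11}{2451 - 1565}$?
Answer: $\frac{11}{886} \approx 0.012415$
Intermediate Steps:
$\frac{11}{2451 - 1565} = \frac{11}{886}$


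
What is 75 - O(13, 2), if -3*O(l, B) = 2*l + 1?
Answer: 84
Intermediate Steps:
O(l, B) = -1/3 - 2*l/3 (O(l, B) = -(2*l + 1)/3 = -(1 + 2*l)/3 = -1/3 - 2*l/3)
75 - O(13, 2) = 75 - (-1/3 - 2/3*13) = 75 - (-1/3 - 26/3) = 75 - 1*(-9) = 75 + 9 = 84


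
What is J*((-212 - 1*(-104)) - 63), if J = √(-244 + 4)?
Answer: -684*I*√15 ≈ -2649.1*I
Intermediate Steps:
J = 4*I*√15 (J = √(-240) = 4*I*√15 ≈ 15.492*I)
J*((-212 - 1*(-104)) - 63) = (4*I*√15)*((-212 - 1*(-104)) - 63) = (4*I*√15)*((-212 + 104) - 63) = (4*I*√15)*(-108 - 63) = (4*I*√15)*(-171) = -684*I*√15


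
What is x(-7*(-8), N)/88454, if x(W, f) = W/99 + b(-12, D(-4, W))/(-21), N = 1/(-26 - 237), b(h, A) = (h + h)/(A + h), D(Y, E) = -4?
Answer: 685/122597244 ≈ 5.5874e-6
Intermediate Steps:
b(h, A) = 2*h/(A + h) (b(h, A) = (2*h)/(A + h) = 2*h/(A + h))
N = -1/263 (N = 1/(-263) = -1/263 ≈ -0.0038023)
x(W, f) = -1/14 + W/99 (x(W, f) = W/99 + (2*(-12)/(-4 - 12))/(-21) = W*(1/99) + (2*(-12)/(-16))*(-1/21) = W/99 + (2*(-12)*(-1/16))*(-1/21) = W/99 + (3/2)*(-1/21) = W/99 - 1/14 = -1/14 + W/99)
x(-7*(-8), N)/88454 = (-1/14 + (-7*(-8))/99)/88454 = (-1/14 + (1/99)*56)*(1/88454) = (-1/14 + 56/99)*(1/88454) = (685/1386)*(1/88454) = 685/122597244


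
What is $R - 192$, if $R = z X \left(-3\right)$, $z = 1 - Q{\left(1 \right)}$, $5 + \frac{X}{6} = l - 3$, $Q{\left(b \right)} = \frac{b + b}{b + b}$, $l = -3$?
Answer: $-192$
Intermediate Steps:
$Q{\left(b \right)} = 1$ ($Q{\left(b \right)} = \frac{2 b}{2 b} = 2 b \frac{1}{2 b} = 1$)
$X = -66$ ($X = -30 + 6 \left(-3 - 3\right) = -30 + 6 \left(-6\right) = -30 - 36 = -66$)
$z = 0$ ($z = 1 - 1 = 0$)
$R = 0$ ($R = 0 \left(-66\right) \left(-3\right) = 0 \left(-3\right) = 0$)
$R - 192 = 0 - 192 = -192$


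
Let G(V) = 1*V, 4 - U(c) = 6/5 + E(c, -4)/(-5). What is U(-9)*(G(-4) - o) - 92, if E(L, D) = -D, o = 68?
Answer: -1756/5 ≈ -351.20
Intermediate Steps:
U(c) = 18/5 (U(c) = 4 - (6/5 - 1*(-4)/(-5)) = 4 - (6*(⅕) + 4*(-⅕)) = 4 - (6/5 - ⅘) = 4 - 1*⅖ = 4 - ⅖ = 18/5)
G(V) = V
U(-9)*(G(-4) - o) - 92 = 18*(-4 - 1*68)/5 - 92 = 18*(-4 - 68)/5 - 92 = (18/5)*(-72) - 92 = -1296/5 - 92 = -1756/5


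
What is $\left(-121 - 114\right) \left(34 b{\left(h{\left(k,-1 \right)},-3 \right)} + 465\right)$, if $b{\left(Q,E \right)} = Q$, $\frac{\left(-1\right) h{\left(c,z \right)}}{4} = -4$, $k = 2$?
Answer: $-237115$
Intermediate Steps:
$h{\left(c,z \right)} = 16$ ($h{\left(c,z \right)} = \left(-4\right) \left(-4\right) = 16$)
$\left(-121 - 114\right) \left(34 b{\left(h{\left(k,-1 \right)},-3 \right)} + 465\right) = \left(-121 - 114\right) \left(34 \cdot 16 + 465\right) = - 235 \left(544 + 465\right) = \left(-235\right) 1009 = -237115$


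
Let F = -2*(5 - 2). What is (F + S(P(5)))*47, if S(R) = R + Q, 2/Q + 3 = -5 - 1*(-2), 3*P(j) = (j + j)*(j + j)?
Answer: 1269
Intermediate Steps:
F = -6 (F = -2*3 = -6)
P(j) = 4*j²/3 (P(j) = ((j + j)*(j + j))/3 = ((2*j)*(2*j))/3 = (4*j²)/3 = 4*j²/3)
Q = -⅓ (Q = 2/(-3 + (-5 - 1*(-2))) = 2/(-3 + (-5 + 2)) = 2/(-3 - 3) = 2/(-6) = 2*(-⅙) = -⅓ ≈ -0.33333)
S(R) = -⅓ + R (S(R) = R - ⅓ = -⅓ + R)
(F + S(P(5)))*47 = (-6 + (-⅓ + (4/3)*5²))*47 = (-6 + (-⅓ + (4/3)*25))*47 = (-6 + (-⅓ + 100/3))*47 = (-6 + 33)*47 = 27*47 = 1269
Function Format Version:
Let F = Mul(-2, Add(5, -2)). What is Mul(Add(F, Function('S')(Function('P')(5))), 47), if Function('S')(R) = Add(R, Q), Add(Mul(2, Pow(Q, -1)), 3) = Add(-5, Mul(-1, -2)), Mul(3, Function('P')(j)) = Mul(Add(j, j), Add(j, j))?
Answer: 1269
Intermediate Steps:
F = -6 (F = Mul(-2, 3) = -6)
Function('P')(j) = Mul(Rational(4, 3), Pow(j, 2)) (Function('P')(j) = Mul(Rational(1, 3), Mul(Add(j, j), Add(j, j))) = Mul(Rational(1, 3), Mul(Mul(2, j), Mul(2, j))) = Mul(Rational(1, 3), Mul(4, Pow(j, 2))) = Mul(Rational(4, 3), Pow(j, 2)))
Q = Rational(-1, 3) (Q = Mul(2, Pow(Add(-3, Add(-5, Mul(-1, -2))), -1)) = Mul(2, Pow(Add(-3, Add(-5, 2)), -1)) = Mul(2, Pow(Add(-3, -3), -1)) = Mul(2, Pow(-6, -1)) = Mul(2, Rational(-1, 6)) = Rational(-1, 3) ≈ -0.33333)
Function('S')(R) = Add(Rational(-1, 3), R) (Function('S')(R) = Add(R, Rational(-1, 3)) = Add(Rational(-1, 3), R))
Mul(Add(F, Function('S')(Function('P')(5))), 47) = Mul(Add(-6, Add(Rational(-1, 3), Mul(Rational(4, 3), Pow(5, 2)))), 47) = Mul(Add(-6, Add(Rational(-1, 3), Mul(Rational(4, 3), 25))), 47) = Mul(Add(-6, Add(Rational(-1, 3), Rational(100, 3))), 47) = Mul(Add(-6, 33), 47) = Mul(27, 47) = 1269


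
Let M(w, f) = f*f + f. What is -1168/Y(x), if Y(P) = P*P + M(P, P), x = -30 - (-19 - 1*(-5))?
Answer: -73/31 ≈ -2.3548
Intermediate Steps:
M(w, f) = f + f**2 (M(w, f) = f**2 + f = f + f**2)
x = -16 (x = -30 - (-19 + 5) = -30 - 1*(-14) = -30 + 14 = -16)
Y(P) = P**2 + P*(1 + P) (Y(P) = P*P + P*(1 + P) = P**2 + P*(1 + P))
-1168/Y(x) = -1168*(-1/(16*(1 + 2*(-16)))) = -1168*(-1/(16*(1 - 32))) = -1168/((-16*(-31))) = -1168/496 = -1168*1/496 = -73/31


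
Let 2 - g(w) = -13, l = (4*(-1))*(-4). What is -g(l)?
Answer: -15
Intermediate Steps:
l = 16 (l = -4*(-4) = 16)
g(w) = 15 (g(w) = 2 - 1*(-13) = 2 + 13 = 15)
-g(l) = -1*15 = -15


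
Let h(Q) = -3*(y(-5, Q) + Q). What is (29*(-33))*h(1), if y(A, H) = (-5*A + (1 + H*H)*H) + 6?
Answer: 97614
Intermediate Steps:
y(A, H) = 6 - 5*A + H*(1 + H²) (y(A, H) = (-5*A + (1 + H²)*H) + 6 = (-5*A + H*(1 + H²)) + 6 = 6 - 5*A + H*(1 + H²))
h(Q) = -93 - 6*Q - 3*Q³ (h(Q) = -3*((6 + Q + Q³ - 5*(-5)) + Q) = -3*((6 + Q + Q³ + 25) + Q) = -3*((31 + Q + Q³) + Q) = -3*(31 + Q³ + 2*Q) = -93 - 6*Q - 3*Q³)
(29*(-33))*h(1) = (29*(-33))*(-93 - 6*1 - 3*1³) = -957*(-93 - 6 - 3*1) = -957*(-93 - 6 - 3) = -957*(-102) = 97614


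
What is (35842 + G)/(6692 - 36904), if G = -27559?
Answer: -8283/30212 ≈ -0.27416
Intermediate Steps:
(35842 + G)/(6692 - 36904) = (35842 - 27559)/(6692 - 36904) = 8283/(-30212) = 8283*(-1/30212) = -8283/30212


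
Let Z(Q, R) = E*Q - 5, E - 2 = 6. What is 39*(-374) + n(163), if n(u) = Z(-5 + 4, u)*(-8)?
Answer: -14482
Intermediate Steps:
E = 8 (E = 2 + 6 = 8)
Z(Q, R) = -5 + 8*Q (Z(Q, R) = 8*Q - 5 = -5 + 8*Q)
n(u) = 104 (n(u) = (-5 + 8*(-5 + 4))*(-8) = (-5 + 8*(-1))*(-8) = (-5 - 8)*(-8) = -13*(-8) = 104)
39*(-374) + n(163) = 39*(-374) + 104 = -14586 + 104 = -14482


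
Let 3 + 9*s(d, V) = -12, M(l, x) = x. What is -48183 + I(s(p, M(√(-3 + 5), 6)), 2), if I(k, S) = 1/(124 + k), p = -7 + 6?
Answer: -17683158/367 ≈ -48183.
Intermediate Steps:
p = -1
s(d, V) = -5/3 (s(d, V) = -⅓ + (⅑)*(-12) = -⅓ - 4/3 = -5/3)
-48183 + I(s(p, M(√(-3 + 5), 6)), 2) = -48183 + 1/(124 - 5/3) = -48183 + 1/(367/3) = -48183 + 3/367 = -17683158/367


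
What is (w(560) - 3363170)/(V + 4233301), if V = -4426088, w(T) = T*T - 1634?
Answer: 3051204/192787 ≈ 15.827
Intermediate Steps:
w(T) = -1634 + T² (w(T) = T² - 1634 = -1634 + T²)
(w(560) - 3363170)/(V + 4233301) = ((-1634 + 560²) - 3363170)/(-4426088 + 4233301) = ((-1634 + 313600) - 3363170)/(-192787) = (311966 - 3363170)*(-1/192787) = -3051204*(-1/192787) = 3051204/192787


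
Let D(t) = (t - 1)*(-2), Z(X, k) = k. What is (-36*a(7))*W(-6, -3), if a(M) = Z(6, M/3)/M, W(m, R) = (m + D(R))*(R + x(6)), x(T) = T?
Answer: -72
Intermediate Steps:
D(t) = 2 - 2*t (D(t) = (-1 + t)*(-2) = 2 - 2*t)
W(m, R) = (6 + R)*(2 + m - 2*R) (W(m, R) = (m + (2 - 2*R))*(R + 6) = (2 + m - 2*R)*(6 + R) = (6 + R)*(2 + m - 2*R))
a(M) = 1/3 (a(M) = (M/3)/M = 1/3)
(-36*a(7))*W(-6, -3) = (-36*1/3)*(12 - 10*(-3) - 2*(-3)**2 + 6*(-6) - 3*(-6)) = -12*(12 + 30 - 2*9 - 36 + 18) = -12*(12 + 30 - 18 - 36 + 18) = -12*6 = -72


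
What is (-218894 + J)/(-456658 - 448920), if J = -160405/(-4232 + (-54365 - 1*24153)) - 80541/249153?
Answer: 300866280539419/1244711572810900 ≈ 0.24172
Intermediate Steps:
J = 2220041281/1374494050 (J = -160405/(-4232 + (-54365 - 24153)) - 80541*1/249153 = -160405/(-4232 - 78518) - 26847/83051 = -160405/(-82750) - 26847/83051 = -160405*(-1/82750) - 26847/83051 = 32081/16550 - 26847/83051 = 2220041281/1374494050 ≈ 1.6152)
(-218894 + J)/(-456658 - 448920) = (-218894 + 2220041281/1374494050)/(-456658 - 448920) = -300866280539419/1374494050/(-905578) = -300866280539419/1374494050*(-1/905578) = 300866280539419/1244711572810900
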